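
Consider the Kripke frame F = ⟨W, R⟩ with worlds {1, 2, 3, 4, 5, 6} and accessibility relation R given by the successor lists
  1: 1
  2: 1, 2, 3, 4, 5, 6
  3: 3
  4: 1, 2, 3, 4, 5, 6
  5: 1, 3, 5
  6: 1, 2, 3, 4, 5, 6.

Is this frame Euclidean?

Euclidean: no — 2 R 1 and 2 R 3, but not 1 R 3.

No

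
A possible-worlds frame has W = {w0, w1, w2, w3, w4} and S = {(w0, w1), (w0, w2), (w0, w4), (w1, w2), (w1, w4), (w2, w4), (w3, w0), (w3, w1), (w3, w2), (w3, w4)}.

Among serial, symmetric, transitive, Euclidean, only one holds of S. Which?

Serial: no — w4 has no S-successor.
Symmetric: no — w0 S w1 but not w1 S w0.
Transitive: yes — every two-step S-path is closed by a direct edge.
Euclidean: no — w0 S w2 and w0 S w1, but not w2 S w1.
Only transitive holds.

transitive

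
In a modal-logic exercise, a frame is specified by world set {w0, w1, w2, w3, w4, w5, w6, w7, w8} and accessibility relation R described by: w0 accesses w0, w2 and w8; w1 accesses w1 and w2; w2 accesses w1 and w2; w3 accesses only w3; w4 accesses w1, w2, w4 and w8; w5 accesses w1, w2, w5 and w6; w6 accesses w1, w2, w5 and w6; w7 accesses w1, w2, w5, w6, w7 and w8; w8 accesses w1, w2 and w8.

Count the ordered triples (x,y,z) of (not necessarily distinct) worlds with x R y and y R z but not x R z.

Enumerating: (w0,w2,w1), (w0,w8,w1).

2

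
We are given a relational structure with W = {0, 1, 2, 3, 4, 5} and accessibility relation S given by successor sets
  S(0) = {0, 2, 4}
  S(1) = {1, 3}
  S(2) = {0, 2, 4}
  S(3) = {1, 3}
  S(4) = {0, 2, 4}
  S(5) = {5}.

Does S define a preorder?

Yes

Reflexive: yes — every world is S-related to itself.
Transitive: yes — every two-step S-path is closed by a direct edge.
So S is a preorder.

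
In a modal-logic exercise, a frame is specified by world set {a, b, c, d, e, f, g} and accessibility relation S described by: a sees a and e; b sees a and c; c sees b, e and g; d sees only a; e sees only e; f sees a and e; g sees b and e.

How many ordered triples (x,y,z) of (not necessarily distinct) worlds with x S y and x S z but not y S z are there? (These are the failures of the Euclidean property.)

Enumerating: (a,e,a), (b,a,c), (b,c,a), (b,c,c), (c,b,b), (c,b,e), (c,b,g), (c,e,b), (c,e,g), (c,g,g), (f,e,a), (g,b,b), (g,b,e), (g,e,b).

14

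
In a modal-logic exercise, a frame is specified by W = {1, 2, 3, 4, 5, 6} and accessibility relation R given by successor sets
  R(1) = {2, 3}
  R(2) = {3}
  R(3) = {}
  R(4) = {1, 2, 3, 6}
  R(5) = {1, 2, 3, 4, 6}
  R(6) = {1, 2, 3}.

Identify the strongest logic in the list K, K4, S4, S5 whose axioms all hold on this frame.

Transitive (axiom 4): yes — every two-step R-path is closed by a direct edge.
Reflexive (axiom T): no — 1 is not related to itself.
Euclidean (axiom 5): no — 1 R 3 and 1 R 2, but not 3 R 2.
So F validates K, K4; S4 would additionally require R to be reflexive. The strongest is K4.

K4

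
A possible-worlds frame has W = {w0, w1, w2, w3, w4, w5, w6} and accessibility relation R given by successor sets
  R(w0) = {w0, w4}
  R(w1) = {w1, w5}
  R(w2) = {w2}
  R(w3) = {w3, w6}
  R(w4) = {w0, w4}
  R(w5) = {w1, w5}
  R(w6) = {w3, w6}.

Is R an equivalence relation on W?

Reflexive: yes — every world is R-related to itself.
Symmetric: yes — every pair in R has its reverse in R.
Transitive: yes — every two-step R-path is closed by a direct edge.
So R is an equivalence relation.

Yes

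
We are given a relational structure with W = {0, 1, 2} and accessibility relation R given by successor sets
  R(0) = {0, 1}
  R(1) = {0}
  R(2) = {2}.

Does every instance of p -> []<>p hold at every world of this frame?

Axiom B corresponds to the accessibility relation being symmetric.
Symmetric: yes — every pair in R has its reverse in R.

Yes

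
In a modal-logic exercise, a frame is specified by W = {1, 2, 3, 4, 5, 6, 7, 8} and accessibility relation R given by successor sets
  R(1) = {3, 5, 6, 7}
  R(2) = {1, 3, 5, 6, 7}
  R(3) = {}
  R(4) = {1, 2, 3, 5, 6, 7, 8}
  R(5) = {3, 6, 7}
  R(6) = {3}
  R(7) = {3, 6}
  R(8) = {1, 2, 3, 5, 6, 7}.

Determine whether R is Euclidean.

Euclidean: no — 1 R 3 and 1 R 5, but not 3 R 5.

No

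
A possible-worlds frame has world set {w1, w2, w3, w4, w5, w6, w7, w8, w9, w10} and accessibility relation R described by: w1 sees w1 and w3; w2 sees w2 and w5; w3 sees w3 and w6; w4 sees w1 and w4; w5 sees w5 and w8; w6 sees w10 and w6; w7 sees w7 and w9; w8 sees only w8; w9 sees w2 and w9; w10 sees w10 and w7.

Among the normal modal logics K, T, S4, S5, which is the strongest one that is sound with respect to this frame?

Reflexive (axiom T): yes — every world is R-related to itself.
Transitive (axiom 4): no — w1 R w3 and w3 R w6, but not w1 R w6.
Euclidean (axiom 5): no — w1 R w3 and w1 R w1, but not w3 R w1.
So F validates K, T; S4 would additionally require R to be transitive. The strongest is T.

T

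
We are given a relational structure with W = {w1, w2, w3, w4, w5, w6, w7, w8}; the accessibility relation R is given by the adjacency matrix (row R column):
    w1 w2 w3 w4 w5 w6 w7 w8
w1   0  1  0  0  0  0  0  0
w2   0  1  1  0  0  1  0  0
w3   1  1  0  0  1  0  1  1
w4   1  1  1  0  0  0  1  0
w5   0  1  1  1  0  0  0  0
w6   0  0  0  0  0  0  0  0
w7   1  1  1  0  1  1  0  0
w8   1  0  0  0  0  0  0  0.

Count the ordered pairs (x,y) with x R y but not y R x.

Enumerating: (w1,w2), (w2,w6), (w3,w1), (w3,w8), (w4,w1), (w4,w2), (w4,w3), (w4,w7), (w5,w2), (w5,w4), (w7,w1), (w7,w2), (w7,w5), (w7,w6), (w8,w1).

15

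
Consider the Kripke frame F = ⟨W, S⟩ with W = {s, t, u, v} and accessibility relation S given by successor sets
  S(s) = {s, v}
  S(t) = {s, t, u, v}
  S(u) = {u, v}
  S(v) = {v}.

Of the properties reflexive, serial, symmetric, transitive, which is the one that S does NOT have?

symmetric

Reflexive: yes — every world is S-related to itself.
Serial: yes — every world has a successor (e.g. s S s).
Symmetric: no — s S v but not v S s.
Transitive: yes — every two-step S-path is closed by a direct edge.
Only symmetric fails.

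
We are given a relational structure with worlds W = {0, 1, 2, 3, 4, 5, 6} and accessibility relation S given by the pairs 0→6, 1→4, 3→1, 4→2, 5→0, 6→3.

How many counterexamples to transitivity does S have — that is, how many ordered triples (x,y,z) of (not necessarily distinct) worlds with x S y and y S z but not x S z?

Enumerating: (0,6,3), (1,4,2), (3,1,4), (5,0,6), (6,3,1).

5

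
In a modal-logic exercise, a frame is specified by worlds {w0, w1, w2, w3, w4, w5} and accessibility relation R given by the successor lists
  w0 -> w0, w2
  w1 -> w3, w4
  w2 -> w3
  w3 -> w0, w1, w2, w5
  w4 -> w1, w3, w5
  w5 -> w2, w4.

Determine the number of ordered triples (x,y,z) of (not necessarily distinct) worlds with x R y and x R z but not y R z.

29

Enumerating: (w0,w2,w0), (w0,w2,w2), (w1,w3,w3), (w1,w3,w4), (w1,w4,w4), (w2,w3,w3), (w3,w0,w1), (w3,w0,w5), (w3,w1,w0), (w3,w1,w1), (w3,w1,w2), (w3,w1,w5), … and 17 more.
Total: 29.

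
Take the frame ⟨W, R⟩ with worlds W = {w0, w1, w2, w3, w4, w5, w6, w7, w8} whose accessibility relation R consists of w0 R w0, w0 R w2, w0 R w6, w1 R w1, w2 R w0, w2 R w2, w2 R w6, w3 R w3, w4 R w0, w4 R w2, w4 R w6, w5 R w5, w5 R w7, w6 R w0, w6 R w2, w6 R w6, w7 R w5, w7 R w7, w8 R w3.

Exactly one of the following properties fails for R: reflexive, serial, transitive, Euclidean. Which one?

Reflexive: no — w4 is not related to itself.
Serial: yes — every world has a successor (e.g. w0 R w0).
Transitive: yes — every two-step R-path is closed by a direct edge.
Euclidean: yes — any two successors of a common world are R-related.
Only reflexive fails.

reflexive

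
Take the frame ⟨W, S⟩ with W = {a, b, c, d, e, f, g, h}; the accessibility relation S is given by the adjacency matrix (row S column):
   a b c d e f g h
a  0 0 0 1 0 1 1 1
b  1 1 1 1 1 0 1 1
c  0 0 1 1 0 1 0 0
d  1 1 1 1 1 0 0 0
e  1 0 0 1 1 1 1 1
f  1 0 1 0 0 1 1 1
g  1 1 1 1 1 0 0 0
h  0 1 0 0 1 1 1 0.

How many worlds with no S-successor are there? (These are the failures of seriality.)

S is serial; there are no such worlds.

0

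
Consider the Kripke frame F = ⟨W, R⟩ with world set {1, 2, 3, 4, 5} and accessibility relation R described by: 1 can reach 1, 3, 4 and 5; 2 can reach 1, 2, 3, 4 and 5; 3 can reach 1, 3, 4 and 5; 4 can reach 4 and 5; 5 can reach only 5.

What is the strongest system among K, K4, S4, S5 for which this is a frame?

Transitive (axiom 4): yes — every two-step R-path is closed by a direct edge.
Reflexive (axiom T): yes — every world is R-related to itself.
Euclidean (axiom 5): no — 1 R 4 and 1 R 3, but not 4 R 3.
So F validates K, K4, S4; S5 would additionally require R to be Euclidean. The strongest is S4.

S4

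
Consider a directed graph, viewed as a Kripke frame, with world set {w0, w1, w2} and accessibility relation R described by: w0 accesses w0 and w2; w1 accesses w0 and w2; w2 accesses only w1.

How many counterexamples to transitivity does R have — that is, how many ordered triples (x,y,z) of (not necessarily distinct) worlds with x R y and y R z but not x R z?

Enumerating: (w0,w2,w1), (w1,w2,w1), (w2,w1,w0), (w2,w1,w2).

4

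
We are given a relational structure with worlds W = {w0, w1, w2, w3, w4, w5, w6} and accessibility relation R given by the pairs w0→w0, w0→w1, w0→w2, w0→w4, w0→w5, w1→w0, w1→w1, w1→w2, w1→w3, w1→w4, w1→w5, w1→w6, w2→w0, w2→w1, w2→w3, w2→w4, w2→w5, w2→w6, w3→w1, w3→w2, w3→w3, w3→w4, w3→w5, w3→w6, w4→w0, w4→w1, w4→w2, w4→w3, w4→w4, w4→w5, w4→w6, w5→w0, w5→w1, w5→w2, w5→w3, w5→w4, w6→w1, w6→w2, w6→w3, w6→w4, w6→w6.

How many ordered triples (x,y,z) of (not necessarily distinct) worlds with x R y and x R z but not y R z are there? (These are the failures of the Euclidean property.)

33

Enumerating: (w0,w2,w2), (w0,w5,w5), (w1,w0,w3), (w1,w0,w6), (w1,w2,w2), (w1,w3,w0), (w1,w5,w5), (w1,w5,w6), (w1,w6,w0), (w1,w6,w5), (w2,w0,w3), (w2,w0,w6), … and 21 more.
Total: 33.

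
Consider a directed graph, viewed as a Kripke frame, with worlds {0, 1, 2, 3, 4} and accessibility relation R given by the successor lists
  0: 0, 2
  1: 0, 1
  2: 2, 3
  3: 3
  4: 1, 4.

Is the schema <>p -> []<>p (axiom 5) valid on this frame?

Axiom 5 corresponds to the accessibility relation being Euclidean.
Euclidean: no — 0 R 2 and 0 R 0, but not 2 R 0.

No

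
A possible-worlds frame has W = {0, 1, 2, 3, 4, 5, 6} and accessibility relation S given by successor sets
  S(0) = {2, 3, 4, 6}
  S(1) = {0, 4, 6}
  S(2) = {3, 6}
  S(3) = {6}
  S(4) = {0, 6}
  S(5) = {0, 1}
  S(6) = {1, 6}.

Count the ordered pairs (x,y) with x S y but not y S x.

Enumerating: (0,2), (0,3), (0,6), (1,0), (1,4), (2,3), (2,6), (3,6), (4,6), (5,0), (5,1).

11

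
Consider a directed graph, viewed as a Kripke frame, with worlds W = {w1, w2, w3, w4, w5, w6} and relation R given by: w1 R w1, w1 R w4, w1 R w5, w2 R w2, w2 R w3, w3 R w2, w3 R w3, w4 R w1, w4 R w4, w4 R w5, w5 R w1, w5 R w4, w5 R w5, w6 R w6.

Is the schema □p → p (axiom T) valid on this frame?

Yes

The schema T characterises exactly the reflexive frames.
Reflexive: yes — every world is R-related to itself.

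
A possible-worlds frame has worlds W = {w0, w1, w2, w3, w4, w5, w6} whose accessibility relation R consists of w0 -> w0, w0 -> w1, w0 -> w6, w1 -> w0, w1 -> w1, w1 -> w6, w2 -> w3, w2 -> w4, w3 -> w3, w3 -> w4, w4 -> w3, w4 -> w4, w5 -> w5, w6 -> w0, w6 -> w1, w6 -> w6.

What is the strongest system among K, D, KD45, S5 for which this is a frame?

Serial (axiom D): yes — every world has a successor (e.g. w0 R w0).
Euclidean (axiom 5): yes — any two successors of a common world are R-related.
Transitive (axiom 4): yes — every two-step R-path is closed by a direct edge.
Reflexive (axiom T): no — w2 is not related to itself.
So F validates K, D, KD45; S5 would additionally require R to be reflexive. The strongest is KD45.

KD45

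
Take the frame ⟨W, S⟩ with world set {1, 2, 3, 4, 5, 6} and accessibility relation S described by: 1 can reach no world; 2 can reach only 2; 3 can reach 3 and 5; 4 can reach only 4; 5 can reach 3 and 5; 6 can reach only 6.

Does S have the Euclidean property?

Euclidean: yes — any two successors of a common world are S-related.

Yes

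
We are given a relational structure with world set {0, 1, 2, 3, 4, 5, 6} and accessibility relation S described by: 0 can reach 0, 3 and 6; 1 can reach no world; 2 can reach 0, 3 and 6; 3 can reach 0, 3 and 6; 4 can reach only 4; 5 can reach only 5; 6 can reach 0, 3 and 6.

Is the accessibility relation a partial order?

No

Reflexive: no — 1 is not related to itself.
Transitive: yes — every two-step S-path is closed by a direct edge.
Antisymmetric: no — 0 S 3 and 3 S 0 with 0 ≠ 3.
So S is not a partial order.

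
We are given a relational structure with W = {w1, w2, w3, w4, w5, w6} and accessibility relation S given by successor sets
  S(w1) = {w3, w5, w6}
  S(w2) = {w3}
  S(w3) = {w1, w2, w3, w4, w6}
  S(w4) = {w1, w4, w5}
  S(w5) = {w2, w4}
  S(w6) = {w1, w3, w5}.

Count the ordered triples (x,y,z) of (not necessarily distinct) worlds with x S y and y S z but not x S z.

25

Enumerating: (w1,w3,w1), (w1,w3,w2), (w1,w3,w4), (w1,w5,w2), (w1,w5,w4), (w1,w6,w1), (w2,w3,w1), (w2,w3,w2), (w2,w3,w4), (w2,w3,w6), (w3,w1,w5), (w3,w4,w5), … and 13 more.
Total: 25.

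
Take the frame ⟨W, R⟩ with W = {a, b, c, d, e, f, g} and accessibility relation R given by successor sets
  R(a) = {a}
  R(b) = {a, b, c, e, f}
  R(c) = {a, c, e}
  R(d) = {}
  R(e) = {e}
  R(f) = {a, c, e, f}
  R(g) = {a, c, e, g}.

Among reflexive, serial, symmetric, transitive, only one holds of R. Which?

transitive

Reflexive: no — d is not related to itself.
Serial: no — d has no R-successor.
Symmetric: no — b R a but not a R b.
Transitive: yes — every two-step R-path is closed by a direct edge.
Only transitive holds.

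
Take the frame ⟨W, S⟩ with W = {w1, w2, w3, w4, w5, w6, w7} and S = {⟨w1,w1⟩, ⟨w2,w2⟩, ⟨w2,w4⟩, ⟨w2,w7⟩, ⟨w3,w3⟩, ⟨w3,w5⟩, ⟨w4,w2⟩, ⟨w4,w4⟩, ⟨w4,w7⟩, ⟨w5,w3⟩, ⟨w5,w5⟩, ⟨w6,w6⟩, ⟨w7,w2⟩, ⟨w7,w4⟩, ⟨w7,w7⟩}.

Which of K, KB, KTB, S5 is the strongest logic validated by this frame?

S5

Symmetric (axiom B): yes — every pair in S has its reverse in S.
Reflexive (axiom T): yes — every world is S-related to itself.
Euclidean (axiom 5): yes — any two successors of a common world are S-related.
So F validates K, KB, KTB, S5. The strongest is S5.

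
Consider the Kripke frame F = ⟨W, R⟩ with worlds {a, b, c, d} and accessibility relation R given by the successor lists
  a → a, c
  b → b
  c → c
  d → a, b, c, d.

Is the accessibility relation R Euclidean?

Euclidean: no — d R a and d R b, but not a R b.

No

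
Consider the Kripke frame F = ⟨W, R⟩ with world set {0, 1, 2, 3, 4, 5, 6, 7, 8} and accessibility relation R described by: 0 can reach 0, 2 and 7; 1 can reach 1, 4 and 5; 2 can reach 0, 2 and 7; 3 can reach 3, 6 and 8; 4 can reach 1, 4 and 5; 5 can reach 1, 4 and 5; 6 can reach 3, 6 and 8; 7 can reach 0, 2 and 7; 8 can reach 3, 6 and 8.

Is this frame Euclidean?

Yes

Euclidean: yes — any two successors of a common world are R-related.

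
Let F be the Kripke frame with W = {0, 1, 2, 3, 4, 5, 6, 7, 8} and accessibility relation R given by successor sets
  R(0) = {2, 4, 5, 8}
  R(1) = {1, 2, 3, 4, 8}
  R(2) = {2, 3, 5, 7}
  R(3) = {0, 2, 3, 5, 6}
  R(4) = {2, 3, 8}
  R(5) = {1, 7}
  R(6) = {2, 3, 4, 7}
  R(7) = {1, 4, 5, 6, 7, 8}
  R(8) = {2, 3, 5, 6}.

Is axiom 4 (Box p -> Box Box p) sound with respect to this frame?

No

The schema 4 characterises exactly the transitive frames.
Transitive: no — 0 R 2 and 2 R 3, but not 0 R 3.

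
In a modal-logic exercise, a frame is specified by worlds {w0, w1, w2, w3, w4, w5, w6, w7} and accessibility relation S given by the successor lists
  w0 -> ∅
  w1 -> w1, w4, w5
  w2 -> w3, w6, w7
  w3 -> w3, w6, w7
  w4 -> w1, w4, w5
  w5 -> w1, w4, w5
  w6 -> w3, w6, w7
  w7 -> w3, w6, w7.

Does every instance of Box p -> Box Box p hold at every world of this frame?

Yes

Axiom 4 corresponds to the accessibility relation being transitive.
Transitive: yes — every two-step S-path is closed by a direct edge.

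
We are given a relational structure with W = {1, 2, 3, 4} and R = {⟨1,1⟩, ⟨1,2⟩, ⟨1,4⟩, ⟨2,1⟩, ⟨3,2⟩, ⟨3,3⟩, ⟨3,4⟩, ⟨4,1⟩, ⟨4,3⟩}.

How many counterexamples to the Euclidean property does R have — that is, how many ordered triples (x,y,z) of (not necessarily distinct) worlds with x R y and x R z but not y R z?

Enumerating: (1,2,2), (1,2,4), (1,4,2), (1,4,4), (3,2,2), (3,2,3), (3,2,4), (3,4,2), (3,4,4), (4,1,3), (4,3,1).

11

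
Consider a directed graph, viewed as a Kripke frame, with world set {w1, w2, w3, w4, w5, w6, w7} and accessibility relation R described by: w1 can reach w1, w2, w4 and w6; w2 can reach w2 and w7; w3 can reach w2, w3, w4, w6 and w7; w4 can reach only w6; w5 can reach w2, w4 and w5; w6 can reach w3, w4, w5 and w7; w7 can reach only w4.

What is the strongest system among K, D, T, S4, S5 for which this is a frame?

D

Serial (axiom D): yes — every world has a successor (e.g. w1 R w1).
Reflexive (axiom T): no — w4 is not related to itself.
Transitive (axiom 4): no — w1 R w2 and w2 R w7, but not w1 R w7.
Euclidean (axiom 5): no — w1 R w2 and w1 R w4, but not w2 R w4.
So F validates K, D; T would additionally require R to be reflexive. The strongest is D.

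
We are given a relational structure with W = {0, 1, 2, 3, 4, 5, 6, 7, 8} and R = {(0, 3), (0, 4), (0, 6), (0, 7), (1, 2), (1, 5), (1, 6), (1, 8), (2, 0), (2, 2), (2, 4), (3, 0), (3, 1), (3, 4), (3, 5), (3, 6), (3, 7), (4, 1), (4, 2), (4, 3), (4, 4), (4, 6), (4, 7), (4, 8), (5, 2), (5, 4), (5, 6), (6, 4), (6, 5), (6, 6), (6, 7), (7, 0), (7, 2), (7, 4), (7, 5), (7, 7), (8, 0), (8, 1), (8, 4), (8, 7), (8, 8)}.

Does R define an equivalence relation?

No

Reflexive: no — 0 is not related to itself.
Symmetric: no — 0 R 4 but not 4 R 0.
Transitive: no — 0 R 3 and 3 R 1, but not 0 R 1.
So R is not an equivalence relation.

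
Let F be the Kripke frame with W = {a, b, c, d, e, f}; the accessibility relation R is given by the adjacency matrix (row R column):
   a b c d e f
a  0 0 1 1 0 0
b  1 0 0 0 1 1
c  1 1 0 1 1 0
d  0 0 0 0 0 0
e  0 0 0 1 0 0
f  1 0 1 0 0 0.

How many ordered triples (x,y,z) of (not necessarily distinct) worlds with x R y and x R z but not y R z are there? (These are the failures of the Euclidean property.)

Enumerating: (a,c,c), (a,d,c), (a,d,d), (b,a,a), (b,a,e), (b,a,f), (b,e,a), (b,e,e), (b,e,f), (b,f,e), (b,f,f), (c,a,a), … and 14 more.
Total: 26.

26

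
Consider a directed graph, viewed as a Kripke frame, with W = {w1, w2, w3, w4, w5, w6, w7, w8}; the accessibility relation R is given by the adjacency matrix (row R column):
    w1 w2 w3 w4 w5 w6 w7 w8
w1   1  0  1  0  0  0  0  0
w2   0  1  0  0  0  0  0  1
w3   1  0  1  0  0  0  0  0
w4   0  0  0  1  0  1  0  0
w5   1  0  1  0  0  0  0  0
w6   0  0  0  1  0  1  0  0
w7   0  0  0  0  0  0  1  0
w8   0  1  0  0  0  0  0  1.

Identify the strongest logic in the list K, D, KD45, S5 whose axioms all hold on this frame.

KD45

Serial (axiom D): yes — every world has a successor (e.g. w1 R w1).
Euclidean (axiom 5): yes — any two successors of a common world are R-related.
Transitive (axiom 4): yes — every two-step R-path is closed by a direct edge.
Reflexive (axiom T): no — w5 is not related to itself.
So F validates K, D, KD45; S5 would additionally require R to be reflexive. The strongest is KD45.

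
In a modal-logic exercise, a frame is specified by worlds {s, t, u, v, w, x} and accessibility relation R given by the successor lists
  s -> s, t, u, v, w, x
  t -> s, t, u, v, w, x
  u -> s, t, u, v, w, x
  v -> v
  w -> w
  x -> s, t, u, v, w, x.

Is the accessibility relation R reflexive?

Reflexive: yes — every world is R-related to itself.

Yes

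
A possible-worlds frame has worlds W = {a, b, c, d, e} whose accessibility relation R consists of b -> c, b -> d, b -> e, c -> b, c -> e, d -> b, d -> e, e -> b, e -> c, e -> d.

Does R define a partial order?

Reflexive: no — a is not related to itself.
Transitive: no — c R b and b R d, but not c R d.
Antisymmetric: no — b R c and c R b with b ≠ c.
So R is not a partial order.

No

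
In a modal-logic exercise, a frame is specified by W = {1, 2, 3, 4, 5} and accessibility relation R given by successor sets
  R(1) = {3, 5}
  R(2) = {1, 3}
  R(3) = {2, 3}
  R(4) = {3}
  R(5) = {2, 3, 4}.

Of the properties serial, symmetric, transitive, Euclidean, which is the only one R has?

serial

Serial: yes — every world has a successor (e.g. 1 R 3).
Symmetric: no — 1 R 3 but not 3 R 1.
Transitive: no — 1 R 3 and 3 R 2, but not 1 R 2.
Euclidean: no — 1 R 3 and 1 R 5, but not 3 R 5.
Only serial holds.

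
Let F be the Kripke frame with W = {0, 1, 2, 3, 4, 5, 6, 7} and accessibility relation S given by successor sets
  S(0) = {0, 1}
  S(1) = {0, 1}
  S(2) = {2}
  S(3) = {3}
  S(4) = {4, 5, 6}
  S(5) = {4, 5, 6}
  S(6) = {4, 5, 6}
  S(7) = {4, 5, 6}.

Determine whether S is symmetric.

No

Symmetric: no — 7 S 4 but not 4 S 7.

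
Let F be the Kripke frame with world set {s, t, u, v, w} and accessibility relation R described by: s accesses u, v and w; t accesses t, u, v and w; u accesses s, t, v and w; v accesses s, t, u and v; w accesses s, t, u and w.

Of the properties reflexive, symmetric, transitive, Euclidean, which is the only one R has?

Reflexive: no — s is not related to itself.
Symmetric: yes — every pair in R has its reverse in R.
Transitive: no — s R u and u R t, but not s R t.
Euclidean: no — s R v and s R w, but not v R w.
Only symmetric holds.

symmetric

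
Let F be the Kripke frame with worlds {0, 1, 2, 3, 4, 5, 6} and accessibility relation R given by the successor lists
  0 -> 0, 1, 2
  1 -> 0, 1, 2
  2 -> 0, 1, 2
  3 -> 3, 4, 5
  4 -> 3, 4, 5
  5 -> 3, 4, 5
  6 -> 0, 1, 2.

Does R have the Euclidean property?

Euclidean: yes — any two successors of a common world are R-related.

Yes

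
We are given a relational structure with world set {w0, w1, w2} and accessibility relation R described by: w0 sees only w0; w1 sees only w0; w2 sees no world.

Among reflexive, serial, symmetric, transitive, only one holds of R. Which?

Reflexive: no — w1 is not related to itself.
Serial: no — w2 has no R-successor.
Symmetric: no — w1 R w0 but not w0 R w1.
Transitive: yes — every two-step R-path is closed by a direct edge.
Only transitive holds.

transitive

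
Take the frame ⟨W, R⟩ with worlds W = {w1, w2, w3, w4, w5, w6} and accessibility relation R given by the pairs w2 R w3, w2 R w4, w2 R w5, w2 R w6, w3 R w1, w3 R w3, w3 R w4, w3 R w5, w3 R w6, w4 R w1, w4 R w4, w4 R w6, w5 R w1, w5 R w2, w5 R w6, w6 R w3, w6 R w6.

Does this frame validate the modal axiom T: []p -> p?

No

Axiom T corresponds to the accessibility relation being reflexive.
Reflexive: no — w1 is not related to itself.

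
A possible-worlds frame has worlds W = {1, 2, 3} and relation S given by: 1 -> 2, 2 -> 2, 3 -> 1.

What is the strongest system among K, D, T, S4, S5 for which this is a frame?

Serial (axiom D): yes — every world has a successor (e.g. 1 S 2).
Reflexive (axiom T): no — 1 is not related to itself.
Transitive (axiom 4): no — 3 S 1 and 1 S 2, but not 3 S 2.
Euclidean (axiom 5): no — 3 S 1 and 3 S 1, but not 1 S 1.
So F validates K, D; T would additionally require S to be reflexive. The strongest is D.

D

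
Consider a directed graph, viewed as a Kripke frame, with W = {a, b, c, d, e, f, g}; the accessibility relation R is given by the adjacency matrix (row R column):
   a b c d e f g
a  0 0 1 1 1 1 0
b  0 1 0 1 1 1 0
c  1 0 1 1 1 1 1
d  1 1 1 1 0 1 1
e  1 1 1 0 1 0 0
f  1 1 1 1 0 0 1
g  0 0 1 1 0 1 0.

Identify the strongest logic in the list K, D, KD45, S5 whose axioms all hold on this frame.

D

Serial (axiom D): yes — every world has a successor (e.g. a R c).
Euclidean (axiom 5): no — a R d and a R e, but not d R e.
Transitive (axiom 4): no — a R c and c R g, but not a R g.
Reflexive (axiom T): no — a is not related to itself.
So F validates K, D; KD45 would additionally require R to be Euclidean and transitive. The strongest is D.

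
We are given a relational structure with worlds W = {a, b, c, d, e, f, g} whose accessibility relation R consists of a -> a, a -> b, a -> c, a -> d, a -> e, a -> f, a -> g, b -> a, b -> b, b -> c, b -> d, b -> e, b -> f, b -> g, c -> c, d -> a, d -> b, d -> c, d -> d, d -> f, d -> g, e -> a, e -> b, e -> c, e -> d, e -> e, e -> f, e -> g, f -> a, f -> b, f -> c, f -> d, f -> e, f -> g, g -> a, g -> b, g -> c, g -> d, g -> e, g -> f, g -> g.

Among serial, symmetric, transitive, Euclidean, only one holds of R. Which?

Serial: yes — every world has a successor (e.g. a R a).
Symmetric: no — a R c but not c R a.
Transitive: no — d R a and a R e, but not d R e.
Euclidean: no — a R c and a R b, but not c R b.
Only serial holds.

serial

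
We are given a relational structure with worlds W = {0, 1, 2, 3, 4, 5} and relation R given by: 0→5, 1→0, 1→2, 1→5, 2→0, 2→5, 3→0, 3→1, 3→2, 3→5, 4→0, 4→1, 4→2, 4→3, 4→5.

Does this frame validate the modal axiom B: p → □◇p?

The schema B characterises exactly the symmetric frames.
Symmetric: no — 0 R 5 but not 5 R 0.

No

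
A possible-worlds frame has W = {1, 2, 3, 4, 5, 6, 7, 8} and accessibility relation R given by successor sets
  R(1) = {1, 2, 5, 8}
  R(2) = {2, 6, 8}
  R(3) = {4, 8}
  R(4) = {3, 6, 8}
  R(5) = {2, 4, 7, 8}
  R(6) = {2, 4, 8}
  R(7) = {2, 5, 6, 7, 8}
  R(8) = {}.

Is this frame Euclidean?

Euclidean: no — 1 R 2 and 1 R 5, but not 2 R 5.

No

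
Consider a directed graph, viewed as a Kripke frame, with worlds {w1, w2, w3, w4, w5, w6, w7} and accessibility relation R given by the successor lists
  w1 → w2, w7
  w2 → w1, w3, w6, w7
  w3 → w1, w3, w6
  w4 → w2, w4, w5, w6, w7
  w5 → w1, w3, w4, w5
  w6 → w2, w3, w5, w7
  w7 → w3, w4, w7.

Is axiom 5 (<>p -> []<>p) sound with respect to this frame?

No

By correspondence theory, 5 is valid on a frame iff R is Euclidean.
Euclidean: no — w1 R w7 and w1 R w2, but not w7 R w2.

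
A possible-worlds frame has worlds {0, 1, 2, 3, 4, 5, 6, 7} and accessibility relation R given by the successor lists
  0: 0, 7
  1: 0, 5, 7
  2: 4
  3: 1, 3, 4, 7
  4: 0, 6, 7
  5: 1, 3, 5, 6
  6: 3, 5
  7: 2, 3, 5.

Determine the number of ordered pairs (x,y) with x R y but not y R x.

13

Enumerating: (0,7), (1,0), (1,7), (2,4), (3,1), (3,4), (4,0), (4,6), (4,7), (5,3), (6,3), (7,2), (7,5).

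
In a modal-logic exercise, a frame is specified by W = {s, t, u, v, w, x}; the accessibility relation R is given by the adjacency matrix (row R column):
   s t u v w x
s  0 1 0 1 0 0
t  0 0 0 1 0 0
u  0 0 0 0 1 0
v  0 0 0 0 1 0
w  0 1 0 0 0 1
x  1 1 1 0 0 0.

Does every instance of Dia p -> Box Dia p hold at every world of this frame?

No

The schema 5 characterises exactly the Euclidean frames.
Euclidean: no — s R v and s R t, but not v R t.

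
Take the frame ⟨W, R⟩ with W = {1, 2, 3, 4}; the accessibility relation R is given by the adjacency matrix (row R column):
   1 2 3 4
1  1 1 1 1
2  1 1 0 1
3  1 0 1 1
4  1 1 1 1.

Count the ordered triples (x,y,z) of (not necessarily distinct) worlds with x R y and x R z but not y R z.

4

Enumerating: (1,2,3), (1,3,2), (4,2,3), (4,3,2).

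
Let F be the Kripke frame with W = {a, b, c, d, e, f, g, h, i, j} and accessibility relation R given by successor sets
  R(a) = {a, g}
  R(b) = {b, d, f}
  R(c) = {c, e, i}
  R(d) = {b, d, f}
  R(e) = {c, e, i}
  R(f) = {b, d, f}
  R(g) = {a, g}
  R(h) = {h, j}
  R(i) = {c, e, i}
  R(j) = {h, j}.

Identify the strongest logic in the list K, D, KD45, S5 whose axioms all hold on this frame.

S5

Serial (axiom D): yes — every world has a successor (e.g. a R a).
Euclidean (axiom 5): yes — any two successors of a common world are R-related.
Transitive (axiom 4): yes — every two-step R-path is closed by a direct edge.
Reflexive (axiom T): yes — every world is R-related to itself.
So F validates K, D, KD45, S5. The strongest is S5.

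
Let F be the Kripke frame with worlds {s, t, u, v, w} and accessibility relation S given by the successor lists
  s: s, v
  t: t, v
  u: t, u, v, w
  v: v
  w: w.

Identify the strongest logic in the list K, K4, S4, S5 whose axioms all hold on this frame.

S4

Transitive (axiom 4): yes — every two-step S-path is closed by a direct edge.
Reflexive (axiom T): yes — every world is S-related to itself.
Euclidean (axiom 5): no — u S t and u S w, but not t S w.
So F validates K, K4, S4; S5 would additionally require S to be Euclidean. The strongest is S4.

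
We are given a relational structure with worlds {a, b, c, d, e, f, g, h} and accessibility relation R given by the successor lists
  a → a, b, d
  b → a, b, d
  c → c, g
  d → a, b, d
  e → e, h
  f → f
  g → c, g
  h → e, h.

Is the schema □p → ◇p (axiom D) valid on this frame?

Axiom D corresponds to the accessibility relation being serial.
Serial: yes — every world has a successor (e.g. a R a).

Yes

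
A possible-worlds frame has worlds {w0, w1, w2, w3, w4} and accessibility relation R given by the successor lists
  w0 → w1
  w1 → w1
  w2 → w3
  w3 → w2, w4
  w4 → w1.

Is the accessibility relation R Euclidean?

Euclidean: no — w3 R w2 and w3 R w4, but not w2 R w4.

No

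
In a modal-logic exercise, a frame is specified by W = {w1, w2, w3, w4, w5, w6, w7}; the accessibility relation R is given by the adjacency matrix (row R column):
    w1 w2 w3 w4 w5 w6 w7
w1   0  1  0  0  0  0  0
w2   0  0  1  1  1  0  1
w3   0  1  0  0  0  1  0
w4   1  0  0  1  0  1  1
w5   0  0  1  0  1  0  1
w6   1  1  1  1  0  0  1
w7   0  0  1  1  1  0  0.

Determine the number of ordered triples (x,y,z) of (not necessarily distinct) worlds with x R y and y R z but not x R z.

34

Enumerating: (w1,w2,w3), (w1,w2,w4), (w1,w2,w5), (w1,w2,w7), (w2,w3,w2), (w2,w3,w6), (w2,w4,w1), (w2,w4,w6), (w3,w2,w3), (w3,w2,w4), (w3,w2,w5), (w3,w2,w7), … and 22 more.
Total: 34.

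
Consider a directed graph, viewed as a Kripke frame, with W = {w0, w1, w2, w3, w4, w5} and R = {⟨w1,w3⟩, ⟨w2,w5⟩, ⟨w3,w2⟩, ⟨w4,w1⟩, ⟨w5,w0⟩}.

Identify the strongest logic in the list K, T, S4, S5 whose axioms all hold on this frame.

K

Reflexive (axiom T): no — w0 is not related to itself.
Transitive (axiom 4): no — w1 R w3 and w3 R w2, but not w1 R w2.
Euclidean (axiom 5): no — w1 R w3 and w1 R w3, but not w3 R w3.
So F validates K; T would additionally require R to be reflexive. The strongest is K.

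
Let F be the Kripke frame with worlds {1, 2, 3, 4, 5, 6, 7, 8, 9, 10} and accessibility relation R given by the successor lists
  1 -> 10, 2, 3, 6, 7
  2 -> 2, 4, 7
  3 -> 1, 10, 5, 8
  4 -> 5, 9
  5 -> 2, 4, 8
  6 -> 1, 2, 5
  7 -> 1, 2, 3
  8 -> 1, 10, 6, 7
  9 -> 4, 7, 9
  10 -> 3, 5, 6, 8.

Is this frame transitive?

No

Transitive: no — 1 R 10 and 10 R 5, but not 1 R 5.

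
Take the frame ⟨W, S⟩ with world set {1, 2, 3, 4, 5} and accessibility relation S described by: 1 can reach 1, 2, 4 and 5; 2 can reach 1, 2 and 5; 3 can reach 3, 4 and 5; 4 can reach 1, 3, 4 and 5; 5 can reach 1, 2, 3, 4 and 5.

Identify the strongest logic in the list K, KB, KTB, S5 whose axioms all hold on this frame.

Symmetric (axiom B): yes — every pair in S has its reverse in S.
Reflexive (axiom T): yes — every world is S-related to itself.
Euclidean (axiom 5): no — 1 S 2 and 1 S 4, but not 2 S 4.
So F validates K, KB, KTB; S5 would additionally require S to be Euclidean. The strongest is KTB.

KTB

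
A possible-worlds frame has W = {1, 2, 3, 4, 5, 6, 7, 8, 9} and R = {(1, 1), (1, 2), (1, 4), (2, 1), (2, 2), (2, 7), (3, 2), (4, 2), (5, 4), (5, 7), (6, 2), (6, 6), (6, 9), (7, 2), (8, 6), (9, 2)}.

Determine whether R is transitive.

Transitive: no — 1 R 2 and 2 R 7, but not 1 R 7.

No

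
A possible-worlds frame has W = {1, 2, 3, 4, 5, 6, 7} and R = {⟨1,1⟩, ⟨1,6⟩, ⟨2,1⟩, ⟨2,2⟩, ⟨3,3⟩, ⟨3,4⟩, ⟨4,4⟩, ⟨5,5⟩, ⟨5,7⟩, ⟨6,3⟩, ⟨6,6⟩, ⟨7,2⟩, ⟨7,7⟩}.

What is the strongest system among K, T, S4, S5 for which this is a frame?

T

Reflexive (axiom T): yes — every world is R-related to itself.
Transitive (axiom 4): no — 1 R 6 and 6 R 3, but not 1 R 3.
Euclidean (axiom 5): no — 1 R 6 and 1 R 1, but not 6 R 1.
So F validates K, T; S4 would additionally require R to be transitive. The strongest is T.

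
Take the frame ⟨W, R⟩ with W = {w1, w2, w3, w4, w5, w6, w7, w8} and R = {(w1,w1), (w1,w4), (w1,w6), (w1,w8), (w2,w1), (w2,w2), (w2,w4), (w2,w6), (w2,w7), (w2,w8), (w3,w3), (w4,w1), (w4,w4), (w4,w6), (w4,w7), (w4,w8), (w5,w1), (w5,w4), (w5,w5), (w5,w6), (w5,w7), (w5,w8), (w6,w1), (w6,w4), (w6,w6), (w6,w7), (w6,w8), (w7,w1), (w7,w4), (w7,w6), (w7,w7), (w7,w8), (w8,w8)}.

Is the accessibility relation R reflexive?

Yes

Reflexive: yes — every world is R-related to itself.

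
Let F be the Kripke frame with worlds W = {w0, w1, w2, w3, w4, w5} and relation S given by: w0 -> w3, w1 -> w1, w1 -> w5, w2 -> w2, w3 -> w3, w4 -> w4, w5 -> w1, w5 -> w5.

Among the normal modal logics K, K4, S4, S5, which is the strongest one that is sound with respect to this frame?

Transitive (axiom 4): yes — every two-step S-path is closed by a direct edge.
Reflexive (axiom T): no — w0 is not related to itself.
Euclidean (axiom 5): yes — any two successors of a common world are S-related.
So F validates K, K4; S4 would additionally require S to be reflexive. The strongest is K4.

K4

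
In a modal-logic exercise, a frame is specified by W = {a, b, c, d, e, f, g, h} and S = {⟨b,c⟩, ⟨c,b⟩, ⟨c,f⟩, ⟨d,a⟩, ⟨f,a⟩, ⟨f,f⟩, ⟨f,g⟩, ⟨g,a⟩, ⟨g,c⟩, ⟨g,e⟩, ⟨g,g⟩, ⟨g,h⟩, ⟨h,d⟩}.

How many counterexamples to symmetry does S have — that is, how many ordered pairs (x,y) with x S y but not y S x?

Enumerating: (c,f), (d,a), (f,a), (f,g), (g,a), (g,c), (g,e), (g,h), (h,d).

9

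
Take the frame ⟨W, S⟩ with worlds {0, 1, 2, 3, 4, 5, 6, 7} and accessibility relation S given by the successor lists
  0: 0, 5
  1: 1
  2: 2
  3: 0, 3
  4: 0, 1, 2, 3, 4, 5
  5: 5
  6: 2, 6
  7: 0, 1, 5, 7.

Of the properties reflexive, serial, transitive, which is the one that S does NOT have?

Reflexive: yes — every world is S-related to itself.
Serial: yes — every world has a successor (e.g. 0 S 0).
Transitive: no — 3 S 0 and 0 S 5, but not 3 S 5.
Only transitive fails.

transitive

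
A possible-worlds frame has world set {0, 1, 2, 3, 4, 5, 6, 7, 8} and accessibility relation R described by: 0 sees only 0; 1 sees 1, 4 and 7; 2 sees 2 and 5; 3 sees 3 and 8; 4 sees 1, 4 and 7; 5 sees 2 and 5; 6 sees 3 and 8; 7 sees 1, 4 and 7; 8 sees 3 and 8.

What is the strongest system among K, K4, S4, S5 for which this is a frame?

Transitive (axiom 4): yes — every two-step R-path is closed by a direct edge.
Reflexive (axiom T): no — 6 is not related to itself.
Euclidean (axiom 5): yes — any two successors of a common world are R-related.
So F validates K, K4; S4 would additionally require R to be reflexive. The strongest is K4.

K4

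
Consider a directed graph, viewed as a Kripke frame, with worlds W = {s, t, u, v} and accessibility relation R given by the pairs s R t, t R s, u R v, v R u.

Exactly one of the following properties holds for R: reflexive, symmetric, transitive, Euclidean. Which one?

symmetric

Reflexive: no — s is not related to itself.
Symmetric: yes — every pair in R has its reverse in R.
Transitive: no — s R t and t R s, but not s R s.
Euclidean: no — s R t and s R t, but not t R t.
Only symmetric holds.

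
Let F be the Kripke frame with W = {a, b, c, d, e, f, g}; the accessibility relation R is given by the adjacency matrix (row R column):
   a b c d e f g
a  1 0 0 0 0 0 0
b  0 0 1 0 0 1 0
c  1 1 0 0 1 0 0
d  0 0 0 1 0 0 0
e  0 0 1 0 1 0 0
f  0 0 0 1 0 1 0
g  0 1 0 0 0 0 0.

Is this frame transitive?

Transitive: no — b R c and c R a, but not b R a.

No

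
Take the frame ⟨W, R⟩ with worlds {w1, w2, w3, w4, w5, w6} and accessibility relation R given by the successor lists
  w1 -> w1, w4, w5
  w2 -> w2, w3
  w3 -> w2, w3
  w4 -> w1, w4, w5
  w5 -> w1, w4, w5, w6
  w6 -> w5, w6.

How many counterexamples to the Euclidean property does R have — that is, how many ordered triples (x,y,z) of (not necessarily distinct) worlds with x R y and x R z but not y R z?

Enumerating: (w5,w1,w6), (w5,w4,w6), (w5,w6,w1), (w5,w6,w4).

4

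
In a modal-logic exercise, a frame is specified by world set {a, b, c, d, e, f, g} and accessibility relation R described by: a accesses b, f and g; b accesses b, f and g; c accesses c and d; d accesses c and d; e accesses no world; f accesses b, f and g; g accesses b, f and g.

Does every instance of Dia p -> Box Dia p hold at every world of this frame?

By correspondence theory, 5 is valid on a frame iff R is Euclidean.
Euclidean: yes — any two successors of a common world are R-related.

Yes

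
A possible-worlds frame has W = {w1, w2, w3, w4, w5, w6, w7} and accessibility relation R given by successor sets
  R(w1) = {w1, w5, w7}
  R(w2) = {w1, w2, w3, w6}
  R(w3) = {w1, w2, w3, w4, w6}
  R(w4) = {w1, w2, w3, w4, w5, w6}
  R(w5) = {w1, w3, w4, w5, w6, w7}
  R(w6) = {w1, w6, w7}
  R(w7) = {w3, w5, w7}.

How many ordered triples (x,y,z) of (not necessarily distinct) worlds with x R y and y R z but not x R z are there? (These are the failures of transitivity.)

Enumerating: (w1,w5,w3), (w1,w5,w4), (w1,w5,w6), (w1,w7,w3), (w2,w1,w5), (w2,w1,w7), (w2,w3,w4), (w2,w6,w7), (w3,w1,w5), (w3,w1,w7), (w3,w4,w5), (w3,w6,w7), … and 15 more.
Total: 27.

27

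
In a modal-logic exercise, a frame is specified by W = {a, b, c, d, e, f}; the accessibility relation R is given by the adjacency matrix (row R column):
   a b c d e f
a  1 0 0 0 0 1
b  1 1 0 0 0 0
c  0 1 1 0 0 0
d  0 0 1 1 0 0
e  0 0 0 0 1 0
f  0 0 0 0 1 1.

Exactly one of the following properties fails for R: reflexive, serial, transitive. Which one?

Reflexive: yes — every world is R-related to itself.
Serial: yes — every world has a successor (e.g. a R a).
Transitive: no — a R f and f R e, but not a R e.
Only transitive fails.

transitive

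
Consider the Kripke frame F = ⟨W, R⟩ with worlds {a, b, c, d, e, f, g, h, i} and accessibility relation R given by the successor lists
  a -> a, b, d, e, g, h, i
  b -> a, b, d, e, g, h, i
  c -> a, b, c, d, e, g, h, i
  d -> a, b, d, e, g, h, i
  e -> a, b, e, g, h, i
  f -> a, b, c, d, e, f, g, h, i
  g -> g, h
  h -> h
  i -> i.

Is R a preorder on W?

No

Reflexive: yes — every world is R-related to itself.
Transitive: no — e R a and a R d, but not e R d.
So R is not a preorder.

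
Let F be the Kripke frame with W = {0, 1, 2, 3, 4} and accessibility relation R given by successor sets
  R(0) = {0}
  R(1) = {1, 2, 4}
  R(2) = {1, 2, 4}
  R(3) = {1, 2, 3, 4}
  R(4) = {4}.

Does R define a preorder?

Yes

Reflexive: yes — every world is R-related to itself.
Transitive: yes — every two-step R-path is closed by a direct edge.
So R is a preorder.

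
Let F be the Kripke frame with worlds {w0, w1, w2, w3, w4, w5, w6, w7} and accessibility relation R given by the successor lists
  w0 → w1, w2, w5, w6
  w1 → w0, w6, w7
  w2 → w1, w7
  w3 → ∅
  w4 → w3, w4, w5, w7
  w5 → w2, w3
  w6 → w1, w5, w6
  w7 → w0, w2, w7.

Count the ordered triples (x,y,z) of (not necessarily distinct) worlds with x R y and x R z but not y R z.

40

Enumerating: (w0,w1,w1), (w0,w1,w2), (w0,w1,w5), (w0,w2,w2), (w0,w2,w5), (w0,w2,w6), (w0,w5,w1), (w0,w5,w5), (w0,w5,w6), (w0,w6,w2), (w1,w0,w0), (w1,w0,w7), … and 28 more.
Total: 40.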